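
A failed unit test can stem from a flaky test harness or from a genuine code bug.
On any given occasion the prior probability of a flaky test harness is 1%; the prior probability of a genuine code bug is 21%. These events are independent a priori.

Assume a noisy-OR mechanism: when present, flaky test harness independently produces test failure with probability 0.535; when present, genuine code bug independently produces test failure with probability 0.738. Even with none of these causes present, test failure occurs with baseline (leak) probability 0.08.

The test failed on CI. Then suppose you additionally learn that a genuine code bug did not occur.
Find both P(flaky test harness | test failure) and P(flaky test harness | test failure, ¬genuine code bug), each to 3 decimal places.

P(flaky test harness | test failure) ≈ 0.028; P(flaky test harness | test failure, ¬genuine code bug) ≈ 0.067

Under noisy-OR, P(test failure | causes) = 1 − (1−0.08)·∏(1−qᵢ) over the active causes.
Enumerate the 4 (flaky test harness, genuine code bug) configurations and weight by the priors:
  P(test failure) = 0.08·0.99·0.79 + 0.75896·0.99·0.21 + 0.5722·0.01·0.79 + 0.887916·0.01·0.21
        = 0.062568 + 0.157788 + 0.004520 + 0.001865 = 0.226741
The terms with flaky test harness present sum to 0.006385, so
  P(flaky test harness | test failure) = 0.006385 / 0.226741 ≈ 0.028

With the extra evidence:
P(test failure | ¬genuine code bug) = 0.08·0.99 + 0.5722·0.01 = 0.079200 + 0.005722 = 0.084922
Restricting to configurations with flaky test harness present: 0.5722·0.01 = 0.005722.
So P(flaky test harness | test failure, ¬genuine code bug) = 0.005722/0.084922 ≈ 0.067.
With genuine code bug excluded, flaky test harness must carry more of the explanatory weight for the test failure.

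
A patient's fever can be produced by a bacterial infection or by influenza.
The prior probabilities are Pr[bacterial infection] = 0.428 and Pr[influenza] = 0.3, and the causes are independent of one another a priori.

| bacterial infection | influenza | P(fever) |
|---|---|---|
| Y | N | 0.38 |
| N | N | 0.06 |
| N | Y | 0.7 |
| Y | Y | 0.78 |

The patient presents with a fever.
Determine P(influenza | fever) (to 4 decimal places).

For the numerator, keep only influenza=true terms: 0.120120 + 0.100152 = 0.220272
Normalizer over all consistent configurations: 0.06·0.572·0.7 + 0.7·0.572·0.3 + 0.38·0.428·0.7 + 0.78·0.428·0.3 = 0.358144
Posterior = 0.220272 / 0.358144 ≈ 0.6150

P(influenza | fever) ≈ 0.6150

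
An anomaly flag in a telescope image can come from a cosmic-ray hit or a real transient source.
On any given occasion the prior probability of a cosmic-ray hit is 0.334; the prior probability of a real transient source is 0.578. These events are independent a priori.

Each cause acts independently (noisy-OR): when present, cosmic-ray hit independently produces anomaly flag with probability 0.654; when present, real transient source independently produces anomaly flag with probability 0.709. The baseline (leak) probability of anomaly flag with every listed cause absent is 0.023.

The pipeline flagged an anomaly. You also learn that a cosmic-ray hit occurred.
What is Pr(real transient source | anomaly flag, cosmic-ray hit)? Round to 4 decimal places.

Under noisy-OR, P(anomaly flag | causes) = 1 − (1−0.023)·∏(1−qᵢ) over the active causes.
P(anomaly flag | cosmic-ray hit) = 0.661958*0.422 + 0.90163*0.578 = 0.279346 + 0.521142 = 0.800488
The real transient source-present share is 0.90163*0.578 = 0.521142.
Hence the posterior is 0.521142/0.800488 ≈ 0.6510.

Pr(real transient source | anomaly flag, cosmic-ray hit) ≈ 0.6510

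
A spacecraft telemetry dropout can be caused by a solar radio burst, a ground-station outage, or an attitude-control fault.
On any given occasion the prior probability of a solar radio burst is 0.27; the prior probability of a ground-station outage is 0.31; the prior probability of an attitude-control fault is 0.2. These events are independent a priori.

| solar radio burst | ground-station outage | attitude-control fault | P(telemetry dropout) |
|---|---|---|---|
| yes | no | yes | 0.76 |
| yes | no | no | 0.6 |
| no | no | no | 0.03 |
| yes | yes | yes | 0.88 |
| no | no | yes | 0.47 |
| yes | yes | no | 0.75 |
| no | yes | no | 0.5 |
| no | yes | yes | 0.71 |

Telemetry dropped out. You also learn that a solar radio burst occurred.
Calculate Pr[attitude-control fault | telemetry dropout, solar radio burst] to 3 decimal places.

Pr[attitude-control fault | telemetry dropout, solar radio burst] ≈ 0.236

P(telemetry dropout | solar radio burst) = 0.6·0.69·0.8 + 0.76·0.69·0.2 + 0.75·0.31·0.8 + 0.88·0.31·0.2 = 0.331200 + 0.104880 + 0.186000 + 0.054560 = 0.676640
Of this, 0.159440 comes from 0.104880 + 0.054560 (the attitude-control fault=true cases).
P(attitude-control fault | telemetry dropout, solar radio burst) = 0.159440 / 0.676640 ≈ 0.236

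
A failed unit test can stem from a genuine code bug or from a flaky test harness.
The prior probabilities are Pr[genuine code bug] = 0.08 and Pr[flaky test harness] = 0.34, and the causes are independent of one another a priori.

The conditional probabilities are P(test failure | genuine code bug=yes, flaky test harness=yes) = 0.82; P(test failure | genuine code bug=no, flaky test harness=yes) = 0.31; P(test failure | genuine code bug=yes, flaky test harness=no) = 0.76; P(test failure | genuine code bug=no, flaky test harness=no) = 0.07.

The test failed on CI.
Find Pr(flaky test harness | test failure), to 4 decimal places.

P(test failure) = 0.07×0.92×0.66 + 0.31×0.92×0.34 + 0.76×0.08×0.66 + 0.82×0.08×0.34 = 0.042504 + 0.096968 + 0.040128 + 0.022304 = 0.201904
The flaky test harness-present share is 0.096968 + 0.022304 = 0.119272.
So P(flaky test harness | test failure) = 0.119272/0.201904 ≈ 0.5907.

Pr(flaky test harness | test failure) ≈ 0.5907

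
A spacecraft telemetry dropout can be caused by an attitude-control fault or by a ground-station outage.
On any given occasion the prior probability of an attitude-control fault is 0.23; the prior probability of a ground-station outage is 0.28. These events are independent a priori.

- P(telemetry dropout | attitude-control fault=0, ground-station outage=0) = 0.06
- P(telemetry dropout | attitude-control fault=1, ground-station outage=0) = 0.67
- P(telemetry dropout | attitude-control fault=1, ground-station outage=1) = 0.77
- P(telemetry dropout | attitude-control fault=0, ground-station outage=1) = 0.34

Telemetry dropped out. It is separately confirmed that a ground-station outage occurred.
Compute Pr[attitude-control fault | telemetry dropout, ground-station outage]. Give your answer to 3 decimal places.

Pr[attitude-control fault | telemetry dropout, ground-station outage] ≈ 0.404

For the numerator, keep only attitude-control fault=true terms: 0.77·0.23 = 0.177100
Normalizer over all consistent configurations: 0.34·0.77 + 0.77·0.23 = 0.438900
P(attitude-control fault | telemetry dropout, ground-station outage) = 0.177100/0.438900 ≈ 0.404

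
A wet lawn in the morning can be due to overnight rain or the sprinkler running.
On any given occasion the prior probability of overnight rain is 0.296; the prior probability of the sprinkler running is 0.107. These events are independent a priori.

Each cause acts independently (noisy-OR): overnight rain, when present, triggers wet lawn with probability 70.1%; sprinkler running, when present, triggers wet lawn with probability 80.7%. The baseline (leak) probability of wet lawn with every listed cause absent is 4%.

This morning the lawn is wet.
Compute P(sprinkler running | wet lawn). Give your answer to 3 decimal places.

Under noisy-OR, P(wet lawn | causes) = 1 − (1−0.04)·∏(1−qᵢ) over the active causes.
Enumerate the 4 (overnight rain, sprinkler running) configurations and weight by the priors:
  P(wet lawn) = 0.04×0.704×0.893 + 0.81472×0.704×0.107 + 0.71296×0.296×0.893 + 0.944601×0.296×0.107
        = 0.025147 + 0.061371 + 0.188455 + 0.029917 = 0.304890
Keeping only the sprinkler running-present terms gives 0.091288, so
  P(sprinkler running | wet lawn) = 0.091288 / 0.304890 ≈ 0.299

P(sprinkler running | wet lawn) ≈ 0.299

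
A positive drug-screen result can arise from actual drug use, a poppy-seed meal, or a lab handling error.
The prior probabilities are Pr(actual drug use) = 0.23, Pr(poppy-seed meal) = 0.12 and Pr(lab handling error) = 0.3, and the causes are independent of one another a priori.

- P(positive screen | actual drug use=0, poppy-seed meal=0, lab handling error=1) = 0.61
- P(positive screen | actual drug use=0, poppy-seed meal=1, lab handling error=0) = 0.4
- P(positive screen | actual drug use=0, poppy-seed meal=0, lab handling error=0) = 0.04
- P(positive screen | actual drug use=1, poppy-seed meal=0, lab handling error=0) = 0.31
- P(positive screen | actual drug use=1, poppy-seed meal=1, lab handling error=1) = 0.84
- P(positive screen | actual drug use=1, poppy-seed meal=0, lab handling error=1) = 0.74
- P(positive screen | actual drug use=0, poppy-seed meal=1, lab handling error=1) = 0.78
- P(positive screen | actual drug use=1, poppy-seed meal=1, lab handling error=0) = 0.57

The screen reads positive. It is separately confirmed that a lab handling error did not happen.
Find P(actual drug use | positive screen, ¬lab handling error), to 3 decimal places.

By total probability over the 4 (actual drug use, poppy-seed meal) configurations:
  P(positive screen | ¬lab handling error) = 0.04×0.77×0.88 + 0.4×0.77×0.12 + 0.31×0.23×0.88 + 0.57×0.23×0.12
        = 0.027104 + 0.036960 + 0.062744 + 0.015732 = 0.142540
The terms with actual drug use present sum to 0.078476, so
  P(actual drug use | positive screen, ¬lab handling error) = 0.078476 / 0.142540 ≈ 0.551

P(actual drug use | positive screen, ¬lab handling error) ≈ 0.551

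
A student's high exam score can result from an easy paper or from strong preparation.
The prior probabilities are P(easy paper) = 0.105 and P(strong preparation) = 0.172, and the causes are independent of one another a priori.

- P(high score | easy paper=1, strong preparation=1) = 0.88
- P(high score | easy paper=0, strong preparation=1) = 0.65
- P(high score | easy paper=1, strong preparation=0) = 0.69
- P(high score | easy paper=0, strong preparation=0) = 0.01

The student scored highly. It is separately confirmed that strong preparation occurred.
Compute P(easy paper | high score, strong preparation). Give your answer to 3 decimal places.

P(easy paper | high score, strong preparation) ≈ 0.137

Enumerate both values of easy paper and weight by the priors:
  P(high score | strong preparation) = 0.65×0.895 + 0.88×0.105
        = 0.581750 + 0.092400 = 0.674150
Configurations with easy paper contribute 0.092400, so
  P(easy paper | high score, strong preparation) = 0.092400 / 0.674150 ≈ 0.137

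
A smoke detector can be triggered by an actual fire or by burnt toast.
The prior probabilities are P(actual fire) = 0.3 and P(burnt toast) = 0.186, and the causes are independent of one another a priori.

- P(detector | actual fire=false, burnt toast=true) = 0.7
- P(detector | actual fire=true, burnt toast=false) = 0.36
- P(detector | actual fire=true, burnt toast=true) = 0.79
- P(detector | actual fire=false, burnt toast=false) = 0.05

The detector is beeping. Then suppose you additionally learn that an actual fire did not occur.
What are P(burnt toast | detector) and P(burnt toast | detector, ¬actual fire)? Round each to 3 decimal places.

P(burnt toast | detector) ≈ 0.537; P(burnt toast | detector, ¬actual fire) ≈ 0.762

P(detector) = 0.05*0.7*0.814 + 0.7*0.7*0.186 + 0.36*0.3*0.814 + 0.79*0.3*0.186 = 0.028490 + 0.091140 + 0.087912 + 0.044082 = 0.251624
Of this, 0.135222 comes from 0.091140 + 0.044082 (the burnt toast=true cases).
P(burnt toast | detector) = 0.135222 / 0.251624 ≈ 0.537

Now condition on the additional information:
P(detector | ¬actual fire) = 0.05*0.814 + 0.7*0.186 = 0.040700 + 0.130200 = 0.170900
Restricting to configurations with burnt toast present: 0.7*0.186 = 0.130200.
P(burnt toast | detector, ¬actual fire) = 0.130200 / 0.170900 ≈ 0.762
With actual fire excluded, burnt toast must carry more of the explanatory weight for the detector.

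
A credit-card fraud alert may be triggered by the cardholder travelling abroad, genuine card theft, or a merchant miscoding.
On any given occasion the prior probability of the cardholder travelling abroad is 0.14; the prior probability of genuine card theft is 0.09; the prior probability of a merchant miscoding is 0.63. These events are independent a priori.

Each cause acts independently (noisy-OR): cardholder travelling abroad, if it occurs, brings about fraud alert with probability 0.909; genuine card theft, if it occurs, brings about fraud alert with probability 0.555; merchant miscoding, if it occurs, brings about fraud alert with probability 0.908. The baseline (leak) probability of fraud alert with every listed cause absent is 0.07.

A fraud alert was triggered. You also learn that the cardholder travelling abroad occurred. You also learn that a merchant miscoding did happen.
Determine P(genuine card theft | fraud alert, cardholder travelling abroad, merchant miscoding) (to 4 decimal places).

P(genuine card theft | fraud alert, cardholder travelling abroad, merchant miscoding) ≈ 0.0904

Under noisy-OR, P(fraud alert | causes) = 1 − (1−0.07)·∏(1−qᵢ) over the active causes.
Weight on genuine card theft=true, given the evidence: 0.996535*0.09 = 0.089688
The normalizing constant is 0.992214*0.91 + 0.996535*0.09 = 0.992603
Posterior = 0.089688 / 0.992603 ≈ 0.0904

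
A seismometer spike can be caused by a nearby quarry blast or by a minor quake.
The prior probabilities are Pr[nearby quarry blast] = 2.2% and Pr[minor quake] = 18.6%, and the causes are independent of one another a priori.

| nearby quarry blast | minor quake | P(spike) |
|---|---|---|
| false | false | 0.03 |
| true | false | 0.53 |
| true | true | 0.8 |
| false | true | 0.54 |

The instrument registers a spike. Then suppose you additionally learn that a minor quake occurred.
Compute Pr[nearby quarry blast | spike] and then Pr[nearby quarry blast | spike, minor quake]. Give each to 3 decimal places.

Pr[nearby quarry blast | spike] ≈ 0.095; Pr[nearby quarry blast | spike, minor quake] ≈ 0.032

Weight on nearby quarry blast=true, given the evidence: 0.009491 + 0.003274 = 0.012765
Normalizer over all consistent configurations: 0.03×0.978×0.814 + 0.54×0.978×0.186 + 0.53×0.022×0.814 + 0.8×0.022×0.186 = 0.134878
Posterior = 0.012765 / 0.134878 ≈ 0.095

With the extra evidence:
P(spike | minor quake) = 0.54*0.978 + 0.8*0.022 = 0.528120 + 0.017600 = 0.545720
Of this, 0.017600 comes from 0.8*0.022 (the nearby quarry blast=true cases).
So P(nearby quarry blast | spike, minor quake) = 0.017600/0.545720 ≈ 0.032.
— minor quake explains away the evidence for nearby quarry blast.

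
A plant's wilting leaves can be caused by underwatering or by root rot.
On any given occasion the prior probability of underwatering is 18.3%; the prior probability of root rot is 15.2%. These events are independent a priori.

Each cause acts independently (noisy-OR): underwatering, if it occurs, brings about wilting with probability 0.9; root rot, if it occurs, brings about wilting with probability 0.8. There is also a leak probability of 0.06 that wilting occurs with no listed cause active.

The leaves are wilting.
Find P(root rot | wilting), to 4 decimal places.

P(root rot | wilting) ≈ 0.4129

Under noisy-OR, P(wilting | causes) = 1 − (1−0.06)·∏(1−qᵢ) over the active causes.
Weight on root rot=true, given the evidence: 0.100837 + 0.027293 = 0.128130
Denominator P(wilting): 0.06·0.817·0.848 + 0.812·0.817·0.152 + 0.906·0.183·0.848 + 0.9812·0.183·0.152 = 0.310296
Posterior = 0.128130 / 0.310296 ≈ 0.4129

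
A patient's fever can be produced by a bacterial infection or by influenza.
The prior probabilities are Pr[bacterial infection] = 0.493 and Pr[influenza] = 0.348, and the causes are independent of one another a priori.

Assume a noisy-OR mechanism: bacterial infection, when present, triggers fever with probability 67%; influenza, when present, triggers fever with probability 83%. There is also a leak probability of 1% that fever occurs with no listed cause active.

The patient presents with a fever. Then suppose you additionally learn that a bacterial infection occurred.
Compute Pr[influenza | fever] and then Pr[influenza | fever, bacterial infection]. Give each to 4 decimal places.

Pr[influenza | fever] ≈ 0.5842; Pr[influenza | fever, bacterial infection] ≈ 0.4281

Under noisy-OR, P(fever | causes) = 1 − (1−0.01)·∏(1−qᵢ) over the active causes.
Weight on influenza=true, given the evidence: 0.146742 + 0.162036 = 0.308778
The normalizing constant is 0.01*0.507*0.652 + 0.8317*0.507*0.348 + 0.6733*0.493*0.652 + 0.944461*0.493*0.348 = 0.528507
Posterior = 0.308778 / 0.528507 ≈ 0.5842

With the extra evidence:
P(fever | bacterial infection) = 0.6733·0.652 + 0.944461·0.348 = 0.438992 + 0.328672 = 0.767664
Restricting to configurations with influenza present: 0.944461·0.348 = 0.328672.
Hence the posterior is 0.328672/0.767664 ≈ 0.4281.
— bacterial infection explains away the evidence for influenza.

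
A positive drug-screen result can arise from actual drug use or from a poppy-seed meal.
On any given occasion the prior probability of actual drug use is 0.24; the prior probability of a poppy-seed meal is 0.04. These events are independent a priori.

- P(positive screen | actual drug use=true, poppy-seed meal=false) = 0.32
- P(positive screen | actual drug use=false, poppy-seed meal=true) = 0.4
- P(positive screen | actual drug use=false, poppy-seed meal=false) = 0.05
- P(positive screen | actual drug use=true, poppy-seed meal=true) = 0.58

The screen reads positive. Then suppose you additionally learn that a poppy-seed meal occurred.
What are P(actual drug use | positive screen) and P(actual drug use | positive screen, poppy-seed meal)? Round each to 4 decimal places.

P(actual drug use | positive screen) ≈ 0.6198; P(actual drug use | positive screen, poppy-seed meal) ≈ 0.3141

Sum P(positive screen|·) weighted by the priors over the 4 (actual drug use, poppy-seed meal) configurations:
  P(positive screen) = 0.05·0.76·0.96 + 0.4·0.76·0.04 + 0.32·0.24·0.96 + 0.58·0.24·0.04
        = 0.036480 + 0.012160 + 0.073728 + 0.005568 = 0.127936
Keeping only the actual drug use-present terms gives 0.079296, so
  P(actual drug use | positive screen) = 0.079296 / 0.127936 ≈ 0.6198

With the extra evidence:
Weight on actual drug use=true, given the evidence: 0.58·0.24 = 0.139200
Normalizer over all consistent configurations: 0.4·0.76 + 0.58·0.24 = 0.443200
Posterior = 0.139200 / 0.443200 ≈ 0.3141
The drop from 0.6198 to 0.3141 is the explaining-away (discounting) effect.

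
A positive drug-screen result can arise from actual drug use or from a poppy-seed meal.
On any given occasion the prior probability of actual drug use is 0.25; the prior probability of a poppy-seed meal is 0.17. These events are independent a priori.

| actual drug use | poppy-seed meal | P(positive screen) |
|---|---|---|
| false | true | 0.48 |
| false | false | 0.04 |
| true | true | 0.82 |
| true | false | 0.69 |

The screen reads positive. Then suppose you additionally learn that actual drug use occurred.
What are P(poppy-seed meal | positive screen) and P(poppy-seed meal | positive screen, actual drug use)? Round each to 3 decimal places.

P(positive screen) = 0.04*0.75*0.83 + 0.48*0.75*0.17 + 0.69*0.25*0.83 + 0.82*0.25*0.17 = 0.024900 + 0.061200 + 0.143175 + 0.034850 = 0.264125
Restricting to configurations with poppy-seed meal present: 0.061200 + 0.034850 = 0.096050.
P(poppy-seed meal | positive screen) = 0.096050 / 0.264125 ≈ 0.364

Now also conditioning on actual drug use=true:
By total probability over both values of poppy-seed meal:
  P(positive screen | actual drug use) = 0.69×0.83 + 0.82×0.17
        = 0.572700 + 0.139400 = 0.712100
Keeping only the poppy-seed meal-present terms gives 0.139400, so
  P(poppy-seed meal | positive screen, actual drug use) = 0.139400 / 0.712100 ≈ 0.196
— actual drug use explains away the evidence for poppy-seed meal.

P(poppy-seed meal | positive screen) ≈ 0.364; P(poppy-seed meal | positive screen, actual drug use) ≈ 0.196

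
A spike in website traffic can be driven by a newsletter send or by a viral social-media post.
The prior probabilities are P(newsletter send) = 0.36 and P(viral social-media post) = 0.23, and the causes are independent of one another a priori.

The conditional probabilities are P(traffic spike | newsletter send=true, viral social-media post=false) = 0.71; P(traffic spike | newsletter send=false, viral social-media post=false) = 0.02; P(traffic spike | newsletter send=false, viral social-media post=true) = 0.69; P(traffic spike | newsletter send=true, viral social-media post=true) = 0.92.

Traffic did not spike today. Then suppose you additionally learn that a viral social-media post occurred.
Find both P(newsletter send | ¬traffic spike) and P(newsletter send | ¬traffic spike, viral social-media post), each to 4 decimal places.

By total probability over the 4 (newsletter send, viral social-media post) configurations:
  P(¬traffic spike) = 0.98×0.64×0.77 + 0.31×0.64×0.23 + 0.29×0.36×0.77 + 0.08×0.36×0.23
        = 0.482944 + 0.045632 + 0.080388 + 0.006624 = 0.615588
Configurations with newsletter send contribute 0.087012, so
  P(newsletter send | ¬traffic spike) = 0.087012 / 0.615588 ≈ 0.1413

Now condition on the additional information:
P(¬traffic spike | viral social-media post) = 0.31×0.64 + 0.08×0.36 = 0.198400 + 0.028800 = 0.227200
The newsletter send-present share is 0.08×0.36 = 0.028800.
P(newsletter send | ¬traffic spike, viral social-media post) = 0.028800 / 0.227200 ≈ 0.1268

P(newsletter send | ¬traffic spike) ≈ 0.1413; P(newsletter send | ¬traffic spike, viral social-media post) ≈ 0.1268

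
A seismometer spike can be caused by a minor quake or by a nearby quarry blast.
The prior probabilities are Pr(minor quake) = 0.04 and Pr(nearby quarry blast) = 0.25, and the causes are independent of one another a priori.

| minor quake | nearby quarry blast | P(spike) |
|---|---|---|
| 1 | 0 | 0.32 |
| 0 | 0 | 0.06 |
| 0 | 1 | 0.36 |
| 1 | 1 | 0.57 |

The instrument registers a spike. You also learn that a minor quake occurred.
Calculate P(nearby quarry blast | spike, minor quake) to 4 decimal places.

Sum P(spike|·) weighted by the priors over both values of nearby quarry blast:
  P(spike | minor quake) = 0.32×0.75 + 0.57×0.25
        = 0.240000 + 0.142500 = 0.382500
Configurations with nearby quarry blast contribute 0.142500, so
  P(nearby quarry blast | spike, minor quake) = 0.142500 / 0.382500 ≈ 0.3725

P(nearby quarry blast | spike, minor quake) ≈ 0.3725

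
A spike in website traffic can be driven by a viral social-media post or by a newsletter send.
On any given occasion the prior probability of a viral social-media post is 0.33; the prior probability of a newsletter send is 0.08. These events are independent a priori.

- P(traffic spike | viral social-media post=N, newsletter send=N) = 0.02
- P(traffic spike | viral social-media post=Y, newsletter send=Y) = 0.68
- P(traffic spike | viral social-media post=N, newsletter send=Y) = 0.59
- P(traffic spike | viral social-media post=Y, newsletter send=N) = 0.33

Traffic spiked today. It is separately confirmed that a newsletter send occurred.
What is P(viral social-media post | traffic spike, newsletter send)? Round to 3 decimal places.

P(viral social-media post | traffic spike, newsletter send) ≈ 0.362

Enumerate both values of viral social-media post and weight by the priors:
  P(traffic spike | newsletter send) = 0.59*0.67 + 0.68*0.33
        = 0.395300 + 0.224400 = 0.619700
Keeping only the viral social-media post-present terms gives 0.224400, so
  P(viral social-media post | traffic spike, newsletter send) = 0.224400 / 0.619700 ≈ 0.362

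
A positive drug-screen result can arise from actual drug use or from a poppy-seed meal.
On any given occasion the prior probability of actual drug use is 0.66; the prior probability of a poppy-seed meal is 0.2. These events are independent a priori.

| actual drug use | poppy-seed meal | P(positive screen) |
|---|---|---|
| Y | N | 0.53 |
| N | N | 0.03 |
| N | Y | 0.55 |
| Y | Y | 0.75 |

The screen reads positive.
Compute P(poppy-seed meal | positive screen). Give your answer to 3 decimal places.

Weight on poppy-seed meal=true, given the evidence: 0.037400 + 0.099000 = 0.136400
Denominator P(positive screen): 0.03×0.34×0.8 + 0.55×0.34×0.2 + 0.53×0.66×0.8 + 0.75×0.66×0.2 = 0.424400
P(poppy-seed meal | positive screen) = 0.136400/0.424400 ≈ 0.321

P(poppy-seed meal | positive screen) ≈ 0.321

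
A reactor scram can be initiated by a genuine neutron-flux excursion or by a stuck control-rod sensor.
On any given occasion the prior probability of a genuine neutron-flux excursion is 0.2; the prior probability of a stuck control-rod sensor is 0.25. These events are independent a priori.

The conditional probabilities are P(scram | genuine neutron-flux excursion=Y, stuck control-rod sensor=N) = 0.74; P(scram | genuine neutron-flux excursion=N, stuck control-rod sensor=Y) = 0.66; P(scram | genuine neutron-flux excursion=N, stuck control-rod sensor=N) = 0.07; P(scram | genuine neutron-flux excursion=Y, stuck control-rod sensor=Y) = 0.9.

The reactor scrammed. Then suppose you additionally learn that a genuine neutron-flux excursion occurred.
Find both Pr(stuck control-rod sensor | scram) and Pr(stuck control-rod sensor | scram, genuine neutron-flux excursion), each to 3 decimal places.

Pr(stuck control-rod sensor | scram) ≈ 0.536; Pr(stuck control-rod sensor | scram, genuine neutron-flux excursion) ≈ 0.288

By total probability over the 4 (genuine neutron-flux excursion, stuck control-rod sensor) configurations:
  P(scram) = 0.07*0.8*0.75 + 0.66*0.8*0.25 + 0.74*0.2*0.75 + 0.9*0.2*0.25
        = 0.042000 + 0.132000 + 0.111000 + 0.045000 = 0.330000
The terms with stuck control-rod sensor present sum to 0.177000, so
  P(stuck control-rod sensor | scram) = 0.177000 / 0.330000 ≈ 0.536

With the extra evidence:
For the numerator, keep only stuck control-rod sensor=true terms: 0.9·0.25 = 0.225000
Normalizer over all consistent configurations: 0.74·0.75 + 0.9·0.25 = 0.780000
P(stuck control-rod sensor | scram, genuine neutron-flux excursion) = 0.225000/0.780000 ≈ 0.288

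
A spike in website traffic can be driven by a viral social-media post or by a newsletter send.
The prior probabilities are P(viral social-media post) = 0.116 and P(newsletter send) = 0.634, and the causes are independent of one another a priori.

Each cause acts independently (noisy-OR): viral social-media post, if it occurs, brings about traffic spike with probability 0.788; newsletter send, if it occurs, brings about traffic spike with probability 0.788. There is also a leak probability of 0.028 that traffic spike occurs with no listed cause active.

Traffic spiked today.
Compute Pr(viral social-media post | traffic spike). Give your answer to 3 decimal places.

Pr(viral social-media post | traffic spike) ≈ 0.186

Under noisy-OR, P(traffic spike | causes) = 1 − (1−0.028)·∏(1−qᵢ) over the active causes.
Numerator (weight on configurations with viral social-media post): 0.033707 + 0.070331 = 0.104038
The normalizing constant is 0.028·0.884·0.366 + 0.793936·0.884·0.634 + 0.793936·0.116·0.366 + 0.956314·0.116·0.634 = 0.558063
Posterior = 0.104038 / 0.558063 ≈ 0.186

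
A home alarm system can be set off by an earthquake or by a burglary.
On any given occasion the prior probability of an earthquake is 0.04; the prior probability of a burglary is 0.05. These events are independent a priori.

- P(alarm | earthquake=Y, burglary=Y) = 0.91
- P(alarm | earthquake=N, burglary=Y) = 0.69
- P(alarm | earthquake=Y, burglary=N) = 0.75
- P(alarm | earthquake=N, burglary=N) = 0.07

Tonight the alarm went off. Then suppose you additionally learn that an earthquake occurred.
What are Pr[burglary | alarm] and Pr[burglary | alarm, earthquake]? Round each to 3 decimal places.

P(alarm) = 0.07·0.96·0.95 + 0.69·0.96·0.05 + 0.75·0.04·0.95 + 0.91·0.04·0.05 = 0.063840 + 0.033120 + 0.028500 + 0.001820 = 0.127280
Restricting to configurations with burglary present: 0.033120 + 0.001820 = 0.034940.
P(burglary | alarm) = 0.034940 / 0.127280 ≈ 0.275

With the extra evidence:
For the numerator, keep only burglary=true terms: 0.91·0.05 = 0.045500
The normalizing constant is 0.75·0.95 + 0.91·0.05 = 0.758000
Posterior = 0.045500 / 0.758000 ≈ 0.060

Pr[burglary | alarm] ≈ 0.275; Pr[burglary | alarm, earthquake] ≈ 0.060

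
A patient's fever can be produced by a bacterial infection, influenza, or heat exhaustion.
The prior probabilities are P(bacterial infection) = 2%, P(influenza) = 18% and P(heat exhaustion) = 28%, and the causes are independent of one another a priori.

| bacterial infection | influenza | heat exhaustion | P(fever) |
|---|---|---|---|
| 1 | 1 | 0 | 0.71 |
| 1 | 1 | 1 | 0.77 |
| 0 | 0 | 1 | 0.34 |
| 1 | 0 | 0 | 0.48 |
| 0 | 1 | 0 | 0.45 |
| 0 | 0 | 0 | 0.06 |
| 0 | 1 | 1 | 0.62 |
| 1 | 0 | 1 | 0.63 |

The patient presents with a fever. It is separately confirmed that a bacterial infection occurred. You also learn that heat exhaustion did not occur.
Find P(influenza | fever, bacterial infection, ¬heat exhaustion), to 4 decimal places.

P(influenza | fever, bacterial infection, ¬heat exhaustion) ≈ 0.2451

Sum P(fever|·) weighted by the priors over both values of influenza:
  P(fever | bacterial infection, ¬heat exhaustion) = 0.48*0.82 + 0.71*0.18
        = 0.393600 + 0.127800 = 0.521400
Keeping only the influenza-present terms gives 0.127800, so
  P(influenza | fever, bacterial infection, ¬heat exhaustion) = 0.127800 / 0.521400 ≈ 0.2451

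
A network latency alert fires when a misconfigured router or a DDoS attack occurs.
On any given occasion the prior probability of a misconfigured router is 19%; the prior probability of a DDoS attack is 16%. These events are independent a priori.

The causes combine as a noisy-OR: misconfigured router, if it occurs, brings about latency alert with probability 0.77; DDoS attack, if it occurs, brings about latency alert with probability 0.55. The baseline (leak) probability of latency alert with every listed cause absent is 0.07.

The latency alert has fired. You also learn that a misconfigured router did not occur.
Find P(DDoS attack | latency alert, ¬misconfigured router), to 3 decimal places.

Under noisy-OR, P(latency alert | causes) = 1 − (1−0.07)·∏(1−qᵢ) over the active causes.
Sum P(latency alert|·) weighted by the priors over both values of DDoS attack:
  P(latency alert | ¬misconfigured router) = 0.07*0.84 + 0.5815*0.16
        = 0.058800 + 0.093040 = 0.151840
The terms with DDoS attack present sum to 0.093040, so
  P(DDoS attack | latency alert, ¬misconfigured router) = 0.093040 / 0.151840 ≈ 0.613

P(DDoS attack | latency alert, ¬misconfigured router) ≈ 0.613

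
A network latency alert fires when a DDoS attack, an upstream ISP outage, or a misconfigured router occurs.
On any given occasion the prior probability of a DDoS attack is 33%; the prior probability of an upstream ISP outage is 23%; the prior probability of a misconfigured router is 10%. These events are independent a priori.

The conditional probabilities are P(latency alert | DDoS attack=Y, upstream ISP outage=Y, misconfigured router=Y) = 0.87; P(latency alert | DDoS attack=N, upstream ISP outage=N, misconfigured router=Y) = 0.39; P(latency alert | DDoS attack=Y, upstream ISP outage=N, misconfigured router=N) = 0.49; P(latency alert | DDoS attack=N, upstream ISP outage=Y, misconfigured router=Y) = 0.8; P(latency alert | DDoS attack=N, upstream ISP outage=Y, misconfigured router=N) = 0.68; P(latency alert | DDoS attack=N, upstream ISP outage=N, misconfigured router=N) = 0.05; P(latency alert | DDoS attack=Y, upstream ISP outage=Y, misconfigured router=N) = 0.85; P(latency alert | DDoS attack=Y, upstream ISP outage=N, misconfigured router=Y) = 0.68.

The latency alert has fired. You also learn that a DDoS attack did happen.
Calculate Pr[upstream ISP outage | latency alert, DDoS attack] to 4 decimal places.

Pr[upstream ISP outage | latency alert, DDoS attack] ≈ 0.3333

Numerator (weight on configurations with upstream ISP outage): 0.175950 + 0.020010 = 0.195960
Normalizer over all consistent configurations: 0.49*0.77*0.9 + 0.68*0.77*0.1 + 0.85*0.23*0.9 + 0.87*0.23*0.1 = 0.587890
P(upstream ISP outage | latency alert, DDoS attack) = 0.195960/0.587890 ≈ 0.3333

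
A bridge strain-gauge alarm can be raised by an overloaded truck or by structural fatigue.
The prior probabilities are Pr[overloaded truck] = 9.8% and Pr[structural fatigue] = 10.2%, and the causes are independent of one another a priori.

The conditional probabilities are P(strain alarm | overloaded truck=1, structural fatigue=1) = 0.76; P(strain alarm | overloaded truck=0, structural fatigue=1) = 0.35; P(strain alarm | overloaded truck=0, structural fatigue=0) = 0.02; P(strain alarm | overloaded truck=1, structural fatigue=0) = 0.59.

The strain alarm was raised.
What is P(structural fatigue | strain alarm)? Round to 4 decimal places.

P(structural fatigue | strain alarm) ≈ 0.3688

Sum P(strain alarm|·) weighted by the priors over the 4 (overloaded truck, structural fatigue) configurations:
  P(strain alarm) = 0.02*0.902*0.898 + 0.35*0.902*0.102 + 0.59*0.098*0.898 + 0.76*0.098*0.102
        = 0.016200 + 0.032201 + 0.051922 + 0.007597 = 0.107920
Configurations with structural fatigue contribute 0.039798, so
  P(structural fatigue | strain alarm) = 0.039798 / 0.107920 ≈ 0.3688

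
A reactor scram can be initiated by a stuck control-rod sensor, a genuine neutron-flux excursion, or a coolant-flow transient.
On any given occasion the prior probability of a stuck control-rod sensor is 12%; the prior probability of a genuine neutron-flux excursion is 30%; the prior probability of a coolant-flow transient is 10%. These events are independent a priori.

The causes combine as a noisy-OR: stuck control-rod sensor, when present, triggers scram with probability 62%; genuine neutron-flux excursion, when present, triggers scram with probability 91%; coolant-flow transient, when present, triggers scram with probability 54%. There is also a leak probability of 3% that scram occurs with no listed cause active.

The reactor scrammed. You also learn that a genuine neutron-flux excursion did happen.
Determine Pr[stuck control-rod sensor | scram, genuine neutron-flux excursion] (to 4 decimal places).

Under noisy-OR, P(scram | causes) = 1 − (1−0.03)·∏(1−qᵢ) over the active causes.
Numerator (weight on configurations with stuck control-rod sensor): 0.104417 + 0.011817 = 0.116234
The normalizing constant is 0.9127·0.88·0.9 + 0.959842·0.88·0.1 + 0.966826·0.12·0.9 + 0.98474·0.12·0.1 = 0.923558
Posterior = 0.116234 / 0.923558 ≈ 0.1259

Pr[stuck control-rod sensor | scram, genuine neutron-flux excursion] ≈ 0.1259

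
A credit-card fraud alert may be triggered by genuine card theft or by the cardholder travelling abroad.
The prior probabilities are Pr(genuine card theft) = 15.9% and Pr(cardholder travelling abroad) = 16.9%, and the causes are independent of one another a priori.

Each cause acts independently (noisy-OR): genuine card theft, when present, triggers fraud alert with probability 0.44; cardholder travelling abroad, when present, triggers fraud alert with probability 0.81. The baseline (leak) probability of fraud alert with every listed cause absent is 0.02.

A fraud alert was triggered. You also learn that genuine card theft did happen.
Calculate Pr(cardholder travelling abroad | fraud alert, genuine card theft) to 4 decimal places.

Pr(cardholder travelling abroad | fraud alert, genuine card theft) ≈ 0.2876

Under noisy-OR, P(fraud alert | causes) = 1 − (1−0.02)·∏(1−qᵢ) over the active causes.
For the numerator, keep only cardholder travelling abroad=true terms: 0.895728*0.169 = 0.151378
Normalizer over all consistent configurations: 0.4512*0.831 + 0.895728*0.169 = 0.526325
P(cardholder travelling abroad | fraud alert, genuine card theft) = 0.151378/0.526325 ≈ 0.2876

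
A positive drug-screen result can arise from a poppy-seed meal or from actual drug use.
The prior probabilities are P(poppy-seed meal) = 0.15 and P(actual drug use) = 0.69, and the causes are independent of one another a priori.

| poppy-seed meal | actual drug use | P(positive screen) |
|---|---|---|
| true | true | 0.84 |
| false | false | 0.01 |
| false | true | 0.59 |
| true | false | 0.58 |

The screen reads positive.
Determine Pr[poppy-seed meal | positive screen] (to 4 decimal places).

Numerator (weight on configurations with poppy-seed meal): 0.026970 + 0.086940 = 0.113910
Normalizer over all consistent configurations: 0.01*0.85*0.31 + 0.59*0.85*0.69 + 0.58*0.15*0.31 + 0.84*0.15*0.69 = 0.462580
Posterior = 0.113910 / 0.462580 ≈ 0.2462

Pr[poppy-seed meal | positive screen] ≈ 0.2462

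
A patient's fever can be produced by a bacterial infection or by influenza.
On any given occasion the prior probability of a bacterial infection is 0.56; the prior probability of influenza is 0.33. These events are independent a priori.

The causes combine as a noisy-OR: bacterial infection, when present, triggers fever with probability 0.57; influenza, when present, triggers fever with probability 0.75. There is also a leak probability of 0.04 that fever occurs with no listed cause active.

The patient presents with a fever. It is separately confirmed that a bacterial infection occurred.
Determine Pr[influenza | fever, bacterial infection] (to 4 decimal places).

Pr[influenza | fever, bacterial infection] ≈ 0.4293

Under noisy-OR, P(fever | causes) = 1 − (1−0.04)·∏(1−qᵢ) over the active causes.
For the numerator, keep only influenza=true terms: 0.8968×0.33 = 0.295944
Normalizer over all consistent configurations: 0.5872×0.67 + 0.8968×0.33 = 0.689368
P(influenza | fever, bacterial infection) = 0.295944/0.689368 ≈ 0.4293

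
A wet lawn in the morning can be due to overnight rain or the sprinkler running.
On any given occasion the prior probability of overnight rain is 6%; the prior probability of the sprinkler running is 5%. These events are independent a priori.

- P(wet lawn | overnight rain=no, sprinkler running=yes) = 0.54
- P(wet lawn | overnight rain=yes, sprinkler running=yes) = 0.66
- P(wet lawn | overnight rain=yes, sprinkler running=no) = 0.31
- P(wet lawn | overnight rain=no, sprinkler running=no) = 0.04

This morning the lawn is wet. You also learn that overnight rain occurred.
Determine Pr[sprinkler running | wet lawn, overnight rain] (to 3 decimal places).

Pr[sprinkler running | wet lawn, overnight rain] ≈ 0.101

P(wet lawn | overnight rain) = 0.31*0.95 + 0.66*0.05 = 0.294500 + 0.033000 = 0.327500
Restricting to configurations with sprinkler running present: 0.66*0.05 = 0.033000.
So P(sprinkler running | wet lawn, overnight rain) = 0.033000/0.327500 ≈ 0.101.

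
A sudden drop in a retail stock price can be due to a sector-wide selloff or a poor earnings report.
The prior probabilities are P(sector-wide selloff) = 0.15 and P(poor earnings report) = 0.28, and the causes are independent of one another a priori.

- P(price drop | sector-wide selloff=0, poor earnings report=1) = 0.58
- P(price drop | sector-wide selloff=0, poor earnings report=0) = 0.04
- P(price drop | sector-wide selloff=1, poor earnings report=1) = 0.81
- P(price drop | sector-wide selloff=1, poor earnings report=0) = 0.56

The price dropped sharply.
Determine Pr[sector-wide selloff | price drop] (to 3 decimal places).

Pr[sector-wide selloff | price drop] ≈ 0.368

For the numerator, keep only sector-wide selloff=true terms: 0.060480 + 0.034020 = 0.094500
Denominator P(price drop): 0.04*0.85*0.72 + 0.58*0.85*0.28 + 0.56*0.15*0.72 + 0.81*0.15*0.28 = 0.257020
Posterior = 0.094500 / 0.257020 ≈ 0.368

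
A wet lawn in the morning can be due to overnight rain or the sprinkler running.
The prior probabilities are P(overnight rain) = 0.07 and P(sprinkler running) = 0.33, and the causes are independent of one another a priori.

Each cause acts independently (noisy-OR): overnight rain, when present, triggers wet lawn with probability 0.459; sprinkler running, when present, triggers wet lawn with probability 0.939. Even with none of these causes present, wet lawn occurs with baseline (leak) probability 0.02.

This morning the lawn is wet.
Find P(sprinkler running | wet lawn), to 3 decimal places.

P(sprinkler running | wet lawn) ≈ 0.900

Under noisy-OR, P(wet lawn | causes) = 1 − (1−0.02)·∏(1−qᵢ) over the active causes.
Sum P(wet lawn|·) weighted by the priors over the 4 (overnight rain, sprinkler running) configurations:
  P(wet lawn) = 0.02*0.93*0.67 + 0.94022*0.93*0.33 + 0.46982*0.07*0.67 + 0.967659*0.07*0.33
        = 0.012462 + 0.288554 + 0.022035 + 0.022353 = 0.345404
Keeping only the sprinkler running-present terms gives 0.310907, so
  P(sprinkler running | wet lawn) = 0.310907 / 0.345404 ≈ 0.900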